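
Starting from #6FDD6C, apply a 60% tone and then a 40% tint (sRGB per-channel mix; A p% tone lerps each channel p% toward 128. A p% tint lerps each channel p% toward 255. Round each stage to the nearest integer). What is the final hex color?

#6FDD6C is rgb(111, 221, 108).
Lerp each channel 60% toward 128:
  R: 111 + 0.6×(128−111) = 111 + 10.2 = 121.2 → 121
  G: 221 − 55.8 = 165.2 → 165
  B: 108 + 0.6×(128−108) = 108 + 12 = 120 → 120
After the tone: rgb(121, 165, 120) = #79A578.
Per channel, c → c + 0.4(255 − c):
  R: 121 + 53.6 = 174.6 → 175
  G: 165 + 36 = 201 → 201
  B: 120 + 0.4×(255−120) = 120 + 54 = 174 → 174
rgb(175, 201, 174) = #AFC9AE.

#AFC9AE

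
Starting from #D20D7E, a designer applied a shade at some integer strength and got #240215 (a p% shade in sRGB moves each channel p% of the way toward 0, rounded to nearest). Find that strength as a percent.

#D20D7E is rgb(210, 13, 126); #240215 is rgb(36, 2, 21).
On the R channel (widest range): 36 ≈ 210 + (p/100)(0 − 210), so p ≈ 100×(36 − 210)/(0 − 210) = -17400/-210 = 82.86.
p = 83 reproduces all three channels after rounding.

83%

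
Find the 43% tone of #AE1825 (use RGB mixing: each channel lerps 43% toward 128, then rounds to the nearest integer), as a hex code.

#9A454C

#AE1825 is rgb(174, 24, 37).
Per channel, c → c + 0.43(128 − c):
  R: 174 + 0.43×(128−174) = 174 − 19.78 = 154.22 → 154
  G: 24 + 0.43×(128−24) = 24 + 44.72 = 68.72 → 69
  B: 37 + 0.43×(128−37) = 37 + 39.13 = 76.13 → 76
rgb(154, 69, 76) = #9A454C.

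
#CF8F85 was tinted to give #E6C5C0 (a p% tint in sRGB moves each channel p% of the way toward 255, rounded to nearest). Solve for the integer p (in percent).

48%

#CF8F85 is rgb(207, 143, 133); #E6C5C0 is rgb(230, 197, 192).
On the B channel (widest range): 192 ≈ 133 + (p/100)(255 − 133), so p ≈ 100×(192 − 133)/(255 − 133) = 5900/122 = 48.36.
p = 48 reproduces all three channels after rounding.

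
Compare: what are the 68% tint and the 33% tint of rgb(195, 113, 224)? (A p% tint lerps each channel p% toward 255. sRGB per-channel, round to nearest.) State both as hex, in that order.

#ecd2f5, #d7a0ea

68% tint:
  R: 195 + 0.68×(255−195) = 195 + 40.8 = 235.8 → 236
  G: 113 + 0.68×(255−113) = 113 + 96.56 = 209.56 → 210
  B: 224 + 21.08 = 245.08 → 245
  → #ecd2f5
33% tint:
  R: 195 + 19.8 = 214.8 → 215
  G: 113 + 0.33×(255−113) = 113 + 46.86 = 159.86 → 160
  B: 224 + 10.23 = 234.23 → 234
  → #d7a0ea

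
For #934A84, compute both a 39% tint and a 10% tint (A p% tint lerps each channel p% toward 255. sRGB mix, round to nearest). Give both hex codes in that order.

#BD91B4, #9E5C90

#934A84 is rgb(147, 74, 132).
39% tint:
  R: 147 + 0.39×(255−147) = 147 + 42.12 = 189.12 → 189
  G: 74 + 0.39×(255−74) = 74 + 70.59 = 144.59 → 145
  B: 132 + 47.97 = 179.97 → 180
  → #BD91B4
10% tint:
  R: 147 + 0.1×(255−147) = 147 + 10.8 = 157.8 → 158
  G: 74 + 0.1×(255−74) = 74 + 18.1 = 92.1 → 92
  B: 132 + 12.3 = 144.3 → 144
  → #9E5C90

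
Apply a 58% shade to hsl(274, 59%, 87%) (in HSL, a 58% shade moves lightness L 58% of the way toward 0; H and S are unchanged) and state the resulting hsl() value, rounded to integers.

hsl(274, 59%, 37%)

L moves 58% from 87 toward 0: 87 − 50.46 = 36.54 → 37.
H and S are unchanged.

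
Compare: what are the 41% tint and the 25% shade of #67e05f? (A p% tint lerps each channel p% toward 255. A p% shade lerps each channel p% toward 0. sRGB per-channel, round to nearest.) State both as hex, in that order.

#67e05f is rgb(103, 224, 95).
41% tint:
  R: 103 + 0.41×(255−103) = 103 + 62.32 = 165.32 → 165
  G: 224 + 0.41×(255−224) = 224 + 12.71 = 236.71 → 237
  B: 95 + 0.41×(255−95) = 95 + 65.6 = 160.6 → 161
  → #a5eda1
25% shade:
  R: 103 − 25.75 = 77.25 → 77
  G: 224 − 56 = 168 → 168
  B: 95 − 23.75 = 71.25 → 71
  → #4da847

#a5eda1, #4da847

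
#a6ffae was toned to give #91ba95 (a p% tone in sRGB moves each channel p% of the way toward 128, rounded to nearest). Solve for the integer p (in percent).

54%

#a6ffae is rgb(166, 255, 174); #91ba95 is rgb(145, 186, 149).
On the G channel (widest range): 186 ≈ 255 + (p/100)(128 − 255), so p ≈ 100×(186 − 255)/(128 − 255) = -6900/-127 = 54.33.
p = 54 reproduces all three channels after rounding.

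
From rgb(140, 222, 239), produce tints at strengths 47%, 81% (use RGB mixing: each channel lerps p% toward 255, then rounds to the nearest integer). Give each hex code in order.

47%: (140 + 54.05 = 194.05→194, 222 + 15.51 = 237.51→238, 239 + 7.52 = 246.52→247) → #C2EEF7
81%: (140 + 93.15 = 233.15→233, 222 + 26.73 = 248.73→249, 239 + 12.96 = 251.96→252) → #E9F9FC

#C2EEF7, #E9F9FC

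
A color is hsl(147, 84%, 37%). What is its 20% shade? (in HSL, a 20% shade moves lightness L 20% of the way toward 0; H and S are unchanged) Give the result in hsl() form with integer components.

L moves 20% from 37 toward 0: 37 − 7.4 = 29.6 → 30.
H and S are unchanged.

hsl(147, 84%, 30%)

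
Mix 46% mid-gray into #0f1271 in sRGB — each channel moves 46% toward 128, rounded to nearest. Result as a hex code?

#0f1271 is rgb(15, 18, 113).
Per channel, c → c + 0.46(128 − c):
  R: 15 + 51.98 = 66.98 → 67
  G: 18 + 50.6 = 68.6 → 69
  B: 113 + 6.9 = 119.9 → 120
rgb(67, 69, 120) = #434578.

#434578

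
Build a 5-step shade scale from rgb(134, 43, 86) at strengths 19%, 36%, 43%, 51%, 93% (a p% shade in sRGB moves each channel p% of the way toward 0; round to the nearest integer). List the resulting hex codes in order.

19%: (134 − 25.46 = 108.54→109, 43 − 8.17 = 34.83→35, 86 − 16.34 = 69.66→70) → #6d2346
36%: (134 − 48.24 = 85.76→86, 43 − 15.48 = 27.52→28, 86 − 30.96 = 55.04→55) → #561c37
43%: (134 − 57.62 = 76.38→76, 43 − 18.49 = 24.51→25, 86 − 36.98 = 49.02→49) → #4c1931
51%: (134 − 68.34 = 65.66→66, 43 − 21.93 = 21.07→21, 86 − 43.86 = 42.14→42) → #42152a
93%: (134 − 124.62 = 9.38→9, 43 − 39.99 = 3.01→3, 86 − 79.98 = 6.02→6) → #090306

#6d2346, #561c37, #4c1931, #42152a, #090306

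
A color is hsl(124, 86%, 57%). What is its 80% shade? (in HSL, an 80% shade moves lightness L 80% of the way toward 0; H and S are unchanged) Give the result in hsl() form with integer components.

L moves 80% from 57 toward 0: 57 − 45.6 = 11.4 → 11.
H and S are unchanged.

hsl(124, 86%, 11%)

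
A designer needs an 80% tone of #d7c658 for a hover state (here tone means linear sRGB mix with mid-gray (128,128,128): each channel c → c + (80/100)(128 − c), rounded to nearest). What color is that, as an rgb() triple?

#d7c658 is rgb(215, 198, 88).
Lerp each channel 80% toward 128:
  R: 215 + 0.8×(128−215) = 215 − 69.6 = 145.4 → 145
  G: 198 − 56 = 142 → 142
  B: 88 + 0.8×(128−88) = 88 + 32 = 120 → 120

rgb(145, 142, 120)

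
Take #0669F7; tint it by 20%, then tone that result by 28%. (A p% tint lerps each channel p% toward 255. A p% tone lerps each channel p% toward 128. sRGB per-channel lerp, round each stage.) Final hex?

#0669F7 is rgb(6, 105, 247).
Lerp each channel 20% toward 255:
  R: 6 + 49.8 = 55.8 → 56
  G: 105 + 30 = 135 → 135
  B: 247 + 1.6 = 248.6 → 249
After the tint: rgb(56, 135, 249) = #3887F9.
Per channel, c → c + 0.28(128 − c):
  R: 56 + 0.28×(128−56) = 56 + 20.16 = 76.16 → 76
  G: 135 − 1.96 = 133.04 → 133
  B: 249 − 33.88 = 215.12 → 215
rgb(76, 133, 215) = #4C85D7.

#4C85D7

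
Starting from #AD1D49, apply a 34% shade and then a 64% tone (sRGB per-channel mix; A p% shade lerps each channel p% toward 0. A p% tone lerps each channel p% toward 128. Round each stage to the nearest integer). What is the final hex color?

#AD1D49 is rgb(173, 29, 73).
Lerp each channel 34% toward 0:
  R: 173 + 0.34×(0−173) = 173 − 58.82 = 114.18 → 114
  G: 29 + 0.34×(0−29) = 29 − 9.86 = 19.14 → 19
  B: 73 − 24.82 = 48.18 → 48
After the shade: rgb(114, 19, 48) = #721330.
Per channel, c → c + 0.64(128 − c):
  R: 114 + 8.96 = 122.96 → 123
  G: 19 + 69.76 = 88.76 → 89
  B: 48 + 51.2 = 99.2 → 99
rgb(123, 89, 99) = #7B5963.

#7B5963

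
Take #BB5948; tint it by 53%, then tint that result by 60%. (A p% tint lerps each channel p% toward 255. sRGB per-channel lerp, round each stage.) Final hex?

#F2E0DD

#BB5948 is rgb(187, 89, 72).
Lerp each channel 53% toward 255:
  R: 187 + 36.04 = 223.04 → 223
  G: 89 + 87.98 = 176.98 → 177
  B: 72 + 96.99 = 168.99 → 169
After the tint: rgb(223, 177, 169) = #DFB1A9.
Per channel, c → c + 0.6(255 − c):
  R: 223 + 19.2 = 242.2 → 242
  G: 177 + 0.6×(255−177) = 177 + 46.8 = 223.8 → 224
  B: 169 + 0.6×(255−169) = 169 + 51.6 = 220.6 → 221
rgb(242, 224, 221) = #F2E0DD.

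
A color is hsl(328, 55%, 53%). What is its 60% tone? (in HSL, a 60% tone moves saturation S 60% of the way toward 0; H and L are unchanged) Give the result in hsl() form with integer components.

S moves 60% from 55 toward 0: 55 − 33 = 22 → 22.
H and L are unchanged.

hsl(328, 22%, 53%)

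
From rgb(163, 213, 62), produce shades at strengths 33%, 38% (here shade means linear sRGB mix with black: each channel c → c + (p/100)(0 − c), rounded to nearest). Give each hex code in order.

#6d8f2a, #658426

33%: (163 − 53.79 = 109.21→109, 213 − 70.29 = 142.71→143, 62 − 20.46 = 41.54→42) → #6d8f2a
38%: (163 − 61.94 = 101.06→101, 213 − 80.94 = 132.06→132, 62 − 23.56 = 38.44→38) → #658426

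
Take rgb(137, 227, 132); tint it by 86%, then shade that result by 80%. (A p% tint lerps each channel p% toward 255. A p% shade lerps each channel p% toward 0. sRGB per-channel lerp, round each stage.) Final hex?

#303230

An 86% tint moves each channel 86% toward 255:
  R: 137 + 0.86×(255−137) = 137 + 101.48 = 238.48 → 238
  G: 227 + 24.08 = 251.08 → 251
  B: 132 + 105.78 = 237.78 → 238
After the tint: rgb(238, 251, 238) = #EEFBEE.
Lerp each channel 80% toward 0:
  R: 238 + 0.8×(0−238) = 238 − 190.4 = 47.6 → 48
  G: 251 + 0.8×(0−251) = 251 − 200.8 = 50.2 → 50
  B: 238 + 0.8×(0−238) = 238 − 190.4 = 47.6 → 48
rgb(48, 50, 48) = #303230.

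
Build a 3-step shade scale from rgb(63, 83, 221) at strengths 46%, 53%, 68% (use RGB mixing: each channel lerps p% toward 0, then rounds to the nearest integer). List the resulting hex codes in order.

46%: (63 − 28.98 = 34.02→34, 83 − 38.18 = 44.82→45, 221 − 101.66 = 119.34→119) → #222D77
53%: (63 − 33.39 = 29.61→30, 83 − 43.99 = 39.01→39, 221 − 117.13 = 103.87→104) → #1E2768
68%: (63 − 42.84 = 20.16→20, 83 − 56.44 = 26.56→27, 221 − 150.28 = 70.72→71) → #141B47

#222D77, #1E2768, #141B47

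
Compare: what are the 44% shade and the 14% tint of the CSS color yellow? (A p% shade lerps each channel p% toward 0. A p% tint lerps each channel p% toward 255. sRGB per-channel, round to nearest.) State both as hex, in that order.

CSS yellow is rgb(255, 255, 0).
44% shade:
  R: 255 + 0.44×(0−255) = 255 − 112.2 = 142.8 → 143
  G: 255 + 0.44×(0−255) = 255 − 112.2 = 142.8 → 143
  B: 0 + 0.44×(0−0) = 0 + 0 = 0 → 0
  → #8F8F00
14% tint:
  R: 255 + 0 = 255 → 255
  G: 255 + 0.14×(255−255) = 255 + 0 = 255 → 255
  B: 0 + 35.7 = 35.7 → 36
  → #FFFF24

#8F8F00, #FFFF24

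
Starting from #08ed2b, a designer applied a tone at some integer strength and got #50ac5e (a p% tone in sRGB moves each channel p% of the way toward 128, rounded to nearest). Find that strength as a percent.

#08ed2b is rgb(8, 237, 43); #50ac5e is rgb(80, 172, 94).
On the R channel (widest range): 80 ≈ 8 + (p/100)(128 − 8), so p ≈ 100×(80 − 8)/(128 − 8) = 7200/120 = 60.00.
p = 60 reproduces all three channels after rounding.

60%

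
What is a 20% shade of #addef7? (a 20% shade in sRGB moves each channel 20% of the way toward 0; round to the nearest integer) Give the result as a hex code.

#addef7 is rgb(173, 222, 247).
A 20% shade moves each channel 20% toward 0:
  R: 173 − 34.6 = 138.4 → 138
  G: 222 − 44.4 = 177.6 → 178
  B: 247 + 0.2×(0−247) = 247 − 49.4 = 197.6 → 198
rgb(138, 178, 198) = #8ab2c6.

#8ab2c6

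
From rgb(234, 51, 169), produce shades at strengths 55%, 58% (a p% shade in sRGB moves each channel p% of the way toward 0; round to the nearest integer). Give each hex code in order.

55%: (234 − 128.7 = 105.3→105, 51 − 28.05 = 22.95→23, 169 − 92.95 = 76.05→76) → #69174C
58%: (234 − 135.72 = 98.28→98, 51 − 29.58 = 21.42→21, 169 − 98.02 = 70.98→71) → #621547

#69174C, #621547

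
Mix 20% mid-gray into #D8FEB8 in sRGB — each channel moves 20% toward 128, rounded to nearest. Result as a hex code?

#D8FEB8 is rgb(216, 254, 184).
Lerp each channel 20% toward 128:
  R: 216 − 17.6 = 198.4 → 198
  G: 254 − 25.2 = 228.8 → 229
  B: 184 − 11.2 = 172.8 → 173
rgb(198, 229, 173) = #C6E5AD.

#C6E5AD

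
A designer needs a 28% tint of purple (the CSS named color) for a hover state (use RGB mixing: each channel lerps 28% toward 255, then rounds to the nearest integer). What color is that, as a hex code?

#A447A4

CSS purple is rgb(128, 0, 128).
A 28% tint moves each channel 28% toward 255:
  R: 128 + 0.28×(255−128) = 128 + 35.56 = 163.56 → 164
  G: 0 + 0.28×(255−0) = 0 + 71.4 = 71.4 → 71
  B: 128 + 0.28×(255−128) = 128 + 35.56 = 163.56 → 164
rgb(164, 71, 164) = #A447A4.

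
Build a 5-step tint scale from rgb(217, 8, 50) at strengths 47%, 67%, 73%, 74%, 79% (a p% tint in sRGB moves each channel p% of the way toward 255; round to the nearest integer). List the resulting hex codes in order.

47%: (217 + 17.86 = 234.86→235, 8 + 116.09 = 124.09→124, 50 + 96.35 = 146.35→146) → #EB7C92
67%: (217 + 25.46 = 242.46→242, 8 + 165.49 = 173.49→173, 50 + 137.35 = 187.35→187) → #F2ADBB
73%: (217 + 27.74 = 244.74→245, 8 + 180.31 = 188.31→188, 50 + 149.65 = 199.65→200) → #F5BCC8
74%: (217 + 28.12 = 245.12→245, 8 + 182.78 = 190.78→191, 50 + 151.7 = 201.7→202) → #F5BFCA
79%: (217 + 30.02 = 247.02→247, 8 + 195.13 = 203.13→203, 50 + 161.95 = 211.95→212) → #F7CBD4

#EB7C92, #F2ADBB, #F5BCC8, #F5BFCA, #F7CBD4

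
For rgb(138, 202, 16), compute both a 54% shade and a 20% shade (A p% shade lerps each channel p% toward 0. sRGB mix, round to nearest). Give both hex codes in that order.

54% shade:
  R: 138 + 0.54×(0−138) = 138 − 74.52 = 63.48 → 63
  G: 202 − 109.08 = 92.92 → 93
  B: 16 + 0.54×(0−16) = 16 − 8.64 = 7.36 → 7
  → #3f5d07
20% shade:
  R: 138 + 0.2×(0−138) = 138 − 27.6 = 110.4 → 110
  G: 202 − 40.4 = 161.6 → 162
  B: 16 − 3.2 = 12.8 → 13
  → #6ea20d

#3f5d07, #6ea20d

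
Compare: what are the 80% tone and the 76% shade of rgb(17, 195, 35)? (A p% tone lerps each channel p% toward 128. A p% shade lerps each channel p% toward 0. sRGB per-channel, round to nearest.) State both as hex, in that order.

80% tone:
  R: 17 + 0.8×(128−17) = 17 + 88.8 = 105.8 → 106
  G: 195 + 0.8×(128−195) = 195 − 53.6 = 141.4 → 141
  B: 35 + 0.8×(128−35) = 35 + 74.4 = 109.4 → 109
  → #6A8D6D
76% shade:
  R: 17 + 0.76×(0−17) = 17 − 12.92 = 4.08 → 4
  G: 195 + 0.76×(0−195) = 195 − 148.2 = 46.8 → 47
  B: 35 + 0.76×(0−35) = 35 − 26.6 = 8.4 → 8
  → #042F08

#6A8D6D, #042F08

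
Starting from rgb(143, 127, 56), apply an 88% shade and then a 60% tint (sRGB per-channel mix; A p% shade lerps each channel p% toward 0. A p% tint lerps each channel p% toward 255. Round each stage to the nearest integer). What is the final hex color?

An 88% shade moves each channel 88% toward 0:
  R: 143 − 125.84 = 17.16 → 17
  G: 127 + 0.88×(0−127) = 127 − 111.76 = 15.24 → 15
  B: 56 + 0.88×(0−56) = 56 − 49.28 = 6.72 → 7
After the shade: rgb(17, 15, 7) = #110f07.
Per channel, c → c + 0.6(255 − c):
  R: 17 + 0.6×(255−17) = 17 + 142.8 = 159.8 → 160
  G: 15 + 0.6×(255−15) = 15 + 144 = 159 → 159
  B: 7 + 148.8 = 155.8 → 156
rgb(160, 159, 156) = #a09f9c.

#a09f9c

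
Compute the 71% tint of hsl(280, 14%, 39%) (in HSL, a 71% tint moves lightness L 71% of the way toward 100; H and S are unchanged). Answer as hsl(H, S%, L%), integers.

hsl(280, 14%, 82%)

L moves 71% from 39 toward 100: 39 + 43.31 = 82.31 → 82.
H and S are unchanged.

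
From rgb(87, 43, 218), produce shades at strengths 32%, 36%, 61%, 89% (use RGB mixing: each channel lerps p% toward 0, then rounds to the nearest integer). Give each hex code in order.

#3B1D94, #381C8C, #221155, #0A0518

32%: (87 − 27.84 = 59.16→59, 43 − 13.76 = 29.24→29, 218 − 69.76 = 148.24→148) → #3B1D94
36%: (87 − 31.32 = 55.68→56, 43 − 15.48 = 27.52→28, 218 − 78.48 = 139.52→140) → #381C8C
61%: (87 − 53.07 = 33.93→34, 43 − 26.23 = 16.77→17, 218 − 132.98 = 85.02→85) → #221155
89%: (87 − 77.43 = 9.57→10, 43 − 38.27 = 4.73→5, 218 − 194.02 = 23.98→24) → #0A0518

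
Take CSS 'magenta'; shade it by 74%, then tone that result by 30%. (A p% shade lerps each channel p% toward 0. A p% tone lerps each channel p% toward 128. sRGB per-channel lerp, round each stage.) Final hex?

CSS magenta is rgb(255, 0, 255).
Lerp each channel 74% toward 0:
  R: 255 + 0.74×(0−255) = 255 − 188.7 = 66.3 → 66
  G: 0 + 0.74×(0−0) = 0 + 0 = 0 → 0
  B: 255 − 188.7 = 66.3 → 66
After the shade: rgb(66, 0, 66) = #420042.
Per channel, c → c + 0.3(128 − c):
  R: 66 + 18.6 = 84.6 → 85
  G: 0 + 0.3×(128−0) = 0 + 38.4 = 38.4 → 38
  B: 66 + 0.3×(128−66) = 66 + 18.6 = 84.6 → 85
rgb(85, 38, 85) = #552655.

#552655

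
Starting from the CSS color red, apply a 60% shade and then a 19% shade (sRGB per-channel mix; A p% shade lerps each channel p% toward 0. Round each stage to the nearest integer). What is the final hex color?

#530000

CSS red is rgb(255, 0, 0).
A 60% shade moves each channel 60% toward 0:
  R: 255 − 153 = 102 → 102
  G: 0 + 0 = 0 → 0
  B: 0 + 0.6×(0−0) = 0 + 0 = 0 → 0
After the shade: rgb(102, 0, 0) = #660000.
A 19% shade moves each channel 19% toward 0:
  R: 102 + 0.19×(0−102) = 102 − 19.38 = 82.62 → 83
  G: 0 + 0.19×(0−0) = 0 + 0 = 0 → 0
  B: 0 + 0.19×(0−0) = 0 + 0 = 0 → 0
rgb(83, 0, 0) = #530000.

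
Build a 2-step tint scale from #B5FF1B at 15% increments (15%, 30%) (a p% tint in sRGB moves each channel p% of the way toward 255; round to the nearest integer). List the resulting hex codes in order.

#B5FF1B is rgb(181, 255, 27).
15%: (181 + 11.1 = 192.1→192, 255→255, 27 + 34.2 = 61.2→61) → #C0FF3D
30%: (181 + 22.2 = 203.2→203, 255→255, 27 + 68.4 = 95.4→95) → #CBFF5F

#C0FF3D, #CBFF5F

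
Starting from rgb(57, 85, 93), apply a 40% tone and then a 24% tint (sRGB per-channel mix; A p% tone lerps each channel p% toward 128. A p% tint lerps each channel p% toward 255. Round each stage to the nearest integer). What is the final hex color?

#7E8B8F

Per channel, c → c + 0.4(128 − c):
  R: 57 + 28.4 = 85.4 → 85
  G: 85 + 0.4×(128−85) = 85 + 17.2 = 102.2 → 102
  B: 93 + 14 = 107 → 107
After the tone: rgb(85, 102, 107) = #55666B.
Per channel, c → c + 0.24(255 − c):
  R: 85 + 40.8 = 125.8 → 126
  G: 102 + 36.72 = 138.72 → 139
  B: 107 + 0.24×(255−107) = 107 + 35.52 = 142.52 → 143
rgb(126, 139, 143) = #7E8B8F.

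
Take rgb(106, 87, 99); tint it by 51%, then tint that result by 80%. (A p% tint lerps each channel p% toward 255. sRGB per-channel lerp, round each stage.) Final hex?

Per channel, c → c + 0.51(255 − c):
  R: 106 + 75.99 = 181.99 → 182
  G: 87 + 0.51×(255−87) = 87 + 85.68 = 172.68 → 173
  B: 99 + 0.51×(255−99) = 99 + 79.56 = 178.56 → 179
After the tint: rgb(182, 173, 179) = #b6adb3.
Lerp each channel 80% toward 255:
  R: 182 + 58.4 = 240.4 → 240
  G: 173 + 0.8×(255−173) = 173 + 65.6 = 238.6 → 239
  B: 179 + 0.8×(255−179) = 179 + 60.8 = 239.8 → 240
rgb(240, 239, 240) = #f0eff0.

#f0eff0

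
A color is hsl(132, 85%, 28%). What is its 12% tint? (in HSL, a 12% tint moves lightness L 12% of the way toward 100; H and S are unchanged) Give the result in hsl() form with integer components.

hsl(132, 85%, 37%)

L moves 12% from 28 toward 100: 28 + 8.64 = 36.64 → 37.
H and S are unchanged.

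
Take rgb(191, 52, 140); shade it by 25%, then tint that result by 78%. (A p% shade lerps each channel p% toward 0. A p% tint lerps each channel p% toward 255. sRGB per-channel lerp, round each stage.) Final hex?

A 25% shade moves each channel 25% toward 0:
  R: 191 + 0.25×(0−191) = 191 − 47.75 = 143.25 → 143
  G: 52 + 0.25×(0−52) = 52 − 13 = 39 → 39
  B: 140 − 35 = 105 → 105
After the shade: rgb(143, 39, 105) = #8F2769.
Lerp each channel 78% toward 255:
  R: 143 + 0.78×(255−143) = 143 + 87.36 = 230.36 → 230
  G: 39 + 0.78×(255−39) = 39 + 168.48 = 207.48 → 207
  B: 105 + 117 = 222 → 222
rgb(230, 207, 222) = #E6CFDE.

#E6CFDE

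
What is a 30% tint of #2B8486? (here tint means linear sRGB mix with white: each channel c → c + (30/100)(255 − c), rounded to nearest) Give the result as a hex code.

#6BA9AA

#2B8486 is rgb(43, 132, 134).
Per channel, c → c + 0.3(255 − c):
  R: 43 + 0.3×(255−43) = 43 + 63.6 = 106.6 → 107
  G: 132 + 0.3×(255−132) = 132 + 36.9 = 168.9 → 169
  B: 134 + 36.3 = 170.3 → 170
rgb(107, 169, 170) = #6BA9AA.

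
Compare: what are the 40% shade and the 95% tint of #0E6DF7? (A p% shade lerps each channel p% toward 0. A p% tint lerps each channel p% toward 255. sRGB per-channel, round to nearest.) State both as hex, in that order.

#0E6DF7 is rgb(14, 109, 247).
40% shade:
  R: 14 + 0.4×(0−14) = 14 − 5.6 = 8.4 → 8
  G: 109 + 0.4×(0−109) = 109 − 43.6 = 65.4 → 65
  B: 247 − 98.8 = 148.2 → 148
  → #084194
95% tint:
  R: 14 + 0.95×(255−14) = 14 + 228.95 = 242.95 → 243
  G: 109 + 0.95×(255−109) = 109 + 138.7 = 247.7 → 248
  B: 247 + 0.95×(255−247) = 247 + 7.6 = 254.6 → 255
  → #F3F8FF

#084194, #F3F8FF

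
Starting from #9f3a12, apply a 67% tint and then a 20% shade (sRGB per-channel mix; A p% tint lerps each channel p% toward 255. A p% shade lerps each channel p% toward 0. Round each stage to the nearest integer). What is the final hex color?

#9f3a12 is rgb(159, 58, 18).
Per channel, c → c + 0.67(255 − c):
  R: 159 + 0.67×(255−159) = 159 + 64.32 = 223.32 → 223
  G: 58 + 131.99 = 189.99 → 190
  B: 18 + 0.67×(255−18) = 18 + 158.79 = 176.79 → 177
After the tint: rgb(223, 190, 177) = #dfbeb1.
Lerp each channel 20% toward 0:
  R: 223 + 0.2×(0−223) = 223 − 44.6 = 178.4 → 178
  G: 190 + 0.2×(0−190) = 190 − 38 = 152 → 152
  B: 177 − 35.4 = 141.6 → 142
rgb(178, 152, 142) = #b2988e.

#b2988e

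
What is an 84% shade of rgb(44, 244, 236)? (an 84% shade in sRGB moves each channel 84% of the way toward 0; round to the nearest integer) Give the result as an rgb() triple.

An 84% shade moves each channel 84% toward 0:
  R: 44 + 0.84×(0−44) = 44 − 36.96 = 7.04 → 7
  G: 244 + 0.84×(0−244) = 244 − 204.96 = 39.04 → 39
  B: 236 + 0.84×(0−236) = 236 − 198.24 = 37.76 → 38

rgb(7, 39, 38)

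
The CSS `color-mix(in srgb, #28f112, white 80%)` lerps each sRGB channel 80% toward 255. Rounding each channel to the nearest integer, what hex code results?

#28f112 is rgb(40, 241, 18).
An 80% tint moves each channel 80% toward 255:
  R: 40 + 0.8×(255−40) = 40 + 172 = 212 → 212
  G: 241 + 11.2 = 252.2 → 252
  B: 18 + 0.8×(255−18) = 18 + 189.6 = 207.6 → 208
rgb(212, 252, 208) = #d4fcd0.

#d4fcd0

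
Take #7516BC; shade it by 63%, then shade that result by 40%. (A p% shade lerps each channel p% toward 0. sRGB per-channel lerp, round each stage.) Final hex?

#7516BC is rgb(117, 22, 188).
Per channel, c → c + 0.63(0 − c):
  R: 117 + 0.63×(0−117) = 117 − 73.71 = 43.29 → 43
  G: 22 + 0.63×(0−22) = 22 − 13.86 = 8.14 → 8
  B: 188 + 0.63×(0−188) = 188 − 118.44 = 69.56 → 70
After the shade: rgb(43, 8, 70) = #2B0846.
Lerp each channel 40% toward 0:
  R: 43 − 17.2 = 25.8 → 26
  G: 8 + 0.4×(0−8) = 8 − 3.2 = 4.8 → 5
  B: 70 + 0.4×(0−70) = 70 − 28 = 42 → 42
rgb(26, 5, 42) = #1A052A.

#1A052A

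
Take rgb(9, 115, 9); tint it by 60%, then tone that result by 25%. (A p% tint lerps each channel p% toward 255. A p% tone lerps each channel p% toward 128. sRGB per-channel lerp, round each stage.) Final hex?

#96b596

Lerp each channel 60% toward 255:
  R: 9 + 147.6 = 156.6 → 157
  G: 115 + 0.6×(255−115) = 115 + 84 = 199 → 199
  B: 9 + 0.6×(255−9) = 9 + 147.6 = 156.6 → 157
After the tint: rgb(157, 199, 157) = #9dc79d.
A 25% tone moves each channel 25% toward 128:
  R: 157 + 0.25×(128−157) = 157 − 7.25 = 149.75 → 150
  G: 199 − 17.75 = 181.25 → 181
  B: 157 + 0.25×(128−157) = 157 − 7.25 = 149.75 → 150
rgb(150, 181, 150) = #96b596.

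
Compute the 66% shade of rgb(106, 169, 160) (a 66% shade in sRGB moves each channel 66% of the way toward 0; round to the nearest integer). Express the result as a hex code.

#243936

A 66% shade moves each channel 66% toward 0:
  R: 106 + 0.66×(0−106) = 106 − 69.96 = 36.04 → 36
  G: 169 − 111.54 = 57.46 → 57
  B: 160 − 105.6 = 54.4 → 54
rgb(36, 57, 54) = #243936.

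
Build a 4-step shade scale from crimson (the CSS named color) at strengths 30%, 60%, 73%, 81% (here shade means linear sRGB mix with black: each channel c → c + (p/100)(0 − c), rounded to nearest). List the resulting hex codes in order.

#9a0e2a, #580818, #3b0510, #2a040b

CSS crimson is rgb(220, 20, 60).
30%: (220 − 66 = 154→154, 20 − 6 = 14→14, 60 − 18 = 42→42) → #9a0e2a
60%: (220 − 132 = 88→88, 20 − 12 = 8→8, 60 − 36 = 24→24) → #580818
73%: (220 − 160.6 = 59.4→59, 20 − 14.6 = 5.4→5, 60 − 43.8 = 16.2→16) → #3b0510
81%: (220 − 178.2 = 41.8→42, 20 − 16.2 = 3.8→4, 60 − 48.6 = 11.4→11) → #2a040b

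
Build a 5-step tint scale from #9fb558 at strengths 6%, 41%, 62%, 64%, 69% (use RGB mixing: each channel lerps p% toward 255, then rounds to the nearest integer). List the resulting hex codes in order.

#9fb558 is rgb(159, 181, 88).
6%: (159 + 5.76 = 164.76→165, 181 + 4.44 = 185.44→185, 88 + 10.02 = 98.02→98) → #a5b962
41%: (159 + 39.36 = 198.36→198, 181 + 30.34 = 211.34→211, 88 + 68.47 = 156.47→156) → #c6d39c
62%: (159 + 59.52 = 218.52→219, 181 + 45.88 = 226.88→227, 88 + 103.54 = 191.54→192) → #dbe3c0
64%: (159 + 61.44 = 220.44→220, 181 + 47.36 = 228.36→228, 88 + 106.88 = 194.88→195) → #dce4c3
69%: (159 + 66.24 = 225.24→225, 181 + 51.06 = 232.06→232, 88 + 115.23 = 203.23→203) → #e1e8cb

#a5b962, #c6d39c, #dbe3c0, #dce4c3, #e1e8cb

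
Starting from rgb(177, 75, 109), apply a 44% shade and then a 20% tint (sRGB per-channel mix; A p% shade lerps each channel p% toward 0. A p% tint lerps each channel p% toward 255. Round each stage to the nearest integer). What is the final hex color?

Lerp each channel 44% toward 0:
  R: 177 + 0.44×(0−177) = 177 − 77.88 = 99.12 → 99
  G: 75 − 33 = 42 → 42
  B: 109 + 0.44×(0−109) = 109 − 47.96 = 61.04 → 61
After the shade: rgb(99, 42, 61) = #632a3d.
A 20% tint moves each channel 20% toward 255:
  R: 99 + 31.2 = 130.2 → 130
  G: 42 + 0.2×(255−42) = 42 + 42.6 = 84.6 → 85
  B: 61 + 0.2×(255−61) = 61 + 38.8 = 99.8 → 100
rgb(130, 85, 100) = #825564.

#825564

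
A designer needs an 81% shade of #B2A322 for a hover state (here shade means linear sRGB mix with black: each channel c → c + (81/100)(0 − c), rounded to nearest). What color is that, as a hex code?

#B2A322 is rgb(178, 163, 34).
Lerp each channel 81% toward 0:
  R: 178 − 144.18 = 33.82 → 34
  G: 163 − 132.03 = 30.97 → 31
  B: 34 + 0.81×(0−34) = 34 − 27.54 = 6.46 → 6
rgb(34, 31, 6) = #221F06.

#221F06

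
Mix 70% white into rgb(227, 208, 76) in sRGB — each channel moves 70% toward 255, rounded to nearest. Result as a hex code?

#F7F1C9

Per channel, c → c + 0.7(255 − c):
  R: 227 + 0.7×(255−227) = 227 + 19.6 = 246.6 → 247
  G: 208 + 32.9 = 240.9 → 241
  B: 76 + 0.7×(255−76) = 76 + 125.3 = 201.3 → 201
rgb(247, 241, 201) = #F7F1C9.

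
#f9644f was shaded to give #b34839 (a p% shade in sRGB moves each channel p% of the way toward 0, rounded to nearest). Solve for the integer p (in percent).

#f9644f is rgb(249, 100, 79); #b34839 is rgb(179, 72, 57).
On the R channel (widest range): 179 ≈ 249 + (p/100)(0 − 249), so p ≈ 100×(179 − 249)/(0 − 249) = -7000/-249 = 28.11.
p = 28 reproduces all three channels after rounding.

28%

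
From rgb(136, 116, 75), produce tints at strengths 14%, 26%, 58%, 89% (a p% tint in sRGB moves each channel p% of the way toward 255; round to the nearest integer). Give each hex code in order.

14%: (136 + 16.66 = 152.66→153, 116 + 19.46 = 135.46→135, 75 + 25.2 = 100.2→100) → #998764
26%: (136 + 30.94 = 166.94→167, 116 + 36.14 = 152.14→152, 75 + 46.8 = 121.8→122) → #A7987A
58%: (136 + 69.02 = 205.02→205, 116 + 80.62 = 196.62→197, 75 + 104.4 = 179.4→179) → #CDC5B3
89%: (136 + 105.91 = 241.91→242, 116 + 123.71 = 239.71→240, 75 + 160.2 = 235.2→235) → #F2F0EB

#998764, #A7987A, #CDC5B3, #F2F0EB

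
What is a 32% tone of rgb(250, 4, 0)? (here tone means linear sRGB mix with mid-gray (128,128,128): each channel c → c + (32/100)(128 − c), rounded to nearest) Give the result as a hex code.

#d32c29

Per channel, c → c + 0.32(128 − c):
  R: 250 + 0.32×(128−250) = 250 − 39.04 = 210.96 → 211
  G: 4 + 0.32×(128−4) = 4 + 39.68 = 43.68 → 44
  B: 0 + 40.96 = 40.96 → 41
rgb(211, 44, 41) = #d32c29.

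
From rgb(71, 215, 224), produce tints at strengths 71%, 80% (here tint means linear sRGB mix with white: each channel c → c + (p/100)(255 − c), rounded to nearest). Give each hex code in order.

71%: (71 + 130.64 = 201.64→202, 215 + 28.4 = 243.4→243, 224 + 22.01 = 246.01→246) → #caf3f6
80%: (71 + 147.2 = 218.2→218, 215 + 32 = 247→247, 224 + 24.8 = 248.8→249) → #daf7f9

#caf3f6, #daf7f9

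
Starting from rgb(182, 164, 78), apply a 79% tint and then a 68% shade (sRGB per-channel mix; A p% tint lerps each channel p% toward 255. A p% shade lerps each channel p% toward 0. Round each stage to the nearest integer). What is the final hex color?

A 79% tint moves each channel 79% toward 255:
  R: 182 + 0.79×(255−182) = 182 + 57.67 = 239.67 → 240
  G: 164 + 71.89 = 235.89 → 236
  B: 78 + 139.83 = 217.83 → 218
After the tint: rgb(240, 236, 218) = #F0ECDA.
Lerp each channel 68% toward 0:
  R: 240 + 0.68×(0−240) = 240 − 163.2 = 76.8 → 77
  G: 236 + 0.68×(0−236) = 236 − 160.48 = 75.52 → 76
  B: 218 − 148.24 = 69.76 → 70
rgb(77, 76, 70) = #4D4C46.

#4D4C46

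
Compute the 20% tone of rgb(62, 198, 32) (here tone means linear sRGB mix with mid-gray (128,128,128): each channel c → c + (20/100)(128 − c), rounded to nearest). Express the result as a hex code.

#4BB833

Per channel, c → c + 0.2(128 − c):
  R: 62 + 0.2×(128−62) = 62 + 13.2 = 75.2 → 75
  G: 198 + 0.2×(128−198) = 198 − 14 = 184 → 184
  B: 32 + 0.2×(128−32) = 32 + 19.2 = 51.2 → 51
rgb(75, 184, 51) = #4BB833.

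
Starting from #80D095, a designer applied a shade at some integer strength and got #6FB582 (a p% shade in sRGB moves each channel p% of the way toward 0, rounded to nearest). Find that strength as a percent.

#80D095 is rgb(128, 208, 149); #6FB582 is rgb(111, 181, 130).
On the G channel (widest range): 181 ≈ 208 + (p/100)(0 − 208), so p ≈ 100×(181 − 208)/(0 − 208) = -2700/-208 = 12.98.
p = 13 reproduces all three channels after rounding.

13%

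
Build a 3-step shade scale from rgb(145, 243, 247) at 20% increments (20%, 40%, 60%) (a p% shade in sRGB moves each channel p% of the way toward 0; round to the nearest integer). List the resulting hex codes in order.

#74C2C6, #579294, #3A6163

20%: (145 − 29 = 116→116, 243 − 48.6 = 194.4→194, 247 − 49.4 = 197.6→198) → #74C2C6
40%: (145 − 58 = 87→87, 243 − 97.2 = 145.8→146, 247 − 98.8 = 148.2→148) → #579294
60%: (145 − 87 = 58→58, 243 − 145.8 = 97.2→97, 247 − 148.2 = 98.8→99) → #3A6163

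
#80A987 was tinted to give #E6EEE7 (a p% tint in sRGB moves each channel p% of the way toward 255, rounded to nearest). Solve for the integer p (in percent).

80%

#80A987 is rgb(128, 169, 135); #E6EEE7 is rgb(230, 238, 231).
On the R channel (widest range): 230 ≈ 128 + (p/100)(255 − 128), so p ≈ 100×(230 − 128)/(255 − 128) = 10200/127 = 80.31.
p = 80 reproduces all three channels after rounding.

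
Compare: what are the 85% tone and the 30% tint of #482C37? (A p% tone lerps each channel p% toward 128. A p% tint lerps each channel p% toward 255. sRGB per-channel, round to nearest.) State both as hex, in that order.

#787375, #7F6B73

#482C37 is rgb(72, 44, 55).
85% tone:
  R: 72 + 0.85×(128−72) = 72 + 47.6 = 119.6 → 120
  G: 44 + 71.4 = 115.4 → 115
  B: 55 + 0.85×(128−55) = 55 + 62.05 = 117.05 → 117
  → #787375
30% tint:
  R: 72 + 0.3×(255−72) = 72 + 54.9 = 126.9 → 127
  G: 44 + 63.3 = 107.3 → 107
  B: 55 + 60 = 115 → 115
  → #7F6B73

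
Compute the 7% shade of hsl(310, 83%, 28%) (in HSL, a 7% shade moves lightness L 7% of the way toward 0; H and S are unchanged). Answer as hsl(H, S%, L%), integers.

hsl(310, 83%, 26%)

L moves 7% from 28 toward 0: 28 − 1.96 = 26.04 → 26.
H and S are unchanged.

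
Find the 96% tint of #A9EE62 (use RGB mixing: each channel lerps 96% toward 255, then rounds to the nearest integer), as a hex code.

#FCFEF9

#A9EE62 is rgb(169, 238, 98).
A 96% tint moves each channel 96% toward 255:
  R: 169 + 0.96×(255−169) = 169 + 82.56 = 251.56 → 252
  G: 238 + 0.96×(255−238) = 238 + 16.32 = 254.32 → 254
  B: 98 + 0.96×(255−98) = 98 + 150.72 = 248.72 → 249
rgb(252, 254, 249) = #FCFEF9.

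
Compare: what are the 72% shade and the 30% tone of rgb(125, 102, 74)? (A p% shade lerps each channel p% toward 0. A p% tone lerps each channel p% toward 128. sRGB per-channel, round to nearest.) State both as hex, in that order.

72% shade:
  R: 125 + 0.72×(0−125) = 125 − 90 = 35 → 35
  G: 102 + 0.72×(0−102) = 102 − 73.44 = 28.56 → 29
  B: 74 − 53.28 = 20.72 → 21
  → #231d15
30% tone:
  R: 125 + 0.3×(128−125) = 125 + 0.9 = 125.9 → 126
  G: 102 + 0.3×(128−102) = 102 + 7.8 = 109.8 → 110
  B: 74 + 0.3×(128−74) = 74 + 16.2 = 90.2 → 90
  → #7e6e5a

#231d15, #7e6e5a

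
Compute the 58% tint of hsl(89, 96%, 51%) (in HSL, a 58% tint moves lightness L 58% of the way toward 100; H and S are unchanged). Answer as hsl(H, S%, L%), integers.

hsl(89, 96%, 79%)

L moves 58% from 51 toward 100: 51 + 28.42 = 79.42 → 79.
H and S are unchanged.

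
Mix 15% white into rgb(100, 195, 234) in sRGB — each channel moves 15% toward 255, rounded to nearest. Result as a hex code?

Lerp each channel 15% toward 255:
  R: 100 + 23.25 = 123.25 → 123
  G: 195 + 9 = 204 → 204
  B: 234 + 3.15 = 237.15 → 237
rgb(123, 204, 237) = #7bcced.

#7bcced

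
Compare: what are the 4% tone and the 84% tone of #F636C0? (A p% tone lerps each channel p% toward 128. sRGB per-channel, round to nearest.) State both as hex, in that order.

#F636C0 is rgb(246, 54, 192).
4% tone:
  R: 246 + 0.04×(128−246) = 246 − 4.72 = 241.28 → 241
  G: 54 + 0.04×(128−54) = 54 + 2.96 = 56.96 → 57
  B: 192 − 2.56 = 189.44 → 189
  → #F139BD
84% tone:
  R: 246 + 0.84×(128−246) = 246 − 99.12 = 146.88 → 147
  G: 54 + 0.84×(128−54) = 54 + 62.16 = 116.16 → 116
  B: 192 − 53.76 = 138.24 → 138
  → #93748A

#F139BD, #93748A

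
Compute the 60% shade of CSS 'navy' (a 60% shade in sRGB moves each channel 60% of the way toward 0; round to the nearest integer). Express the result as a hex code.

#000033

CSS navy is rgb(0, 0, 128).
Per channel, c → c + 0.6(0 − c):
  R: 0 + 0.6×(0−0) = 0 + 0 = 0 → 0
  G: 0 + 0.6×(0−0) = 0 + 0 = 0 → 0
  B: 128 + 0.6×(0−128) = 128 − 76.8 = 51.2 → 51
rgb(0, 0, 51) = #000033.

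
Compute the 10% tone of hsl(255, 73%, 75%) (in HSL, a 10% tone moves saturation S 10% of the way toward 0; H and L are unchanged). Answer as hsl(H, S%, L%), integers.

hsl(255, 66%, 75%)

S moves 10% from 73 toward 0: 73 − 7.3 = 65.7 → 66.
H and L are unchanged.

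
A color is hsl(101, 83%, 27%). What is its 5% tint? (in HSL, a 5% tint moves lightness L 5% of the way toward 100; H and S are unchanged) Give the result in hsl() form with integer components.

L moves 5% from 27 toward 100: 27 + 3.65 = 30.65 → 31.
H and S are unchanged.

hsl(101, 83%, 31%)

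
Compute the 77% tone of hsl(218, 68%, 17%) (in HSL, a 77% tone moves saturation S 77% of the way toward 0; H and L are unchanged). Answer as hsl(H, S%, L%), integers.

S moves 77% from 68 toward 0: 68 − 52.36 = 15.64 → 16.
H and L are unchanged.

hsl(218, 16%, 17%)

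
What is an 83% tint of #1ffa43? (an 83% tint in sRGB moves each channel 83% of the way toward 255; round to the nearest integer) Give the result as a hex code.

#1ffa43 is rgb(31, 250, 67).
An 83% tint moves each channel 83% toward 255:
  R: 31 + 0.83×(255−31) = 31 + 185.92 = 216.92 → 217
  G: 250 + 0.83×(255−250) = 250 + 4.15 = 254.15 → 254
  B: 67 + 156.04 = 223.04 → 223
rgb(217, 254, 223) = #d9fedf.

#d9fedf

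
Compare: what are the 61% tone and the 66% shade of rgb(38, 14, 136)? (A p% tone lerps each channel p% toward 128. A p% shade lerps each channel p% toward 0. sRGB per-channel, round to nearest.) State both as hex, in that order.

61% tone:
  R: 38 + 54.9 = 92.9 → 93
  G: 14 + 0.61×(128−14) = 14 + 69.54 = 83.54 → 84
  B: 136 − 4.88 = 131.12 → 131
  → #5d5483
66% shade:
  R: 38 + 0.66×(0−38) = 38 − 25.08 = 12.92 → 13
  G: 14 − 9.24 = 4.76 → 5
  B: 136 − 89.76 = 46.24 → 46
  → #0d052e

#5d5483, #0d052e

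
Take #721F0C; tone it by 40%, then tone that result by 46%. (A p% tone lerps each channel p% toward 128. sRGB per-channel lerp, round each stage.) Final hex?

#7C615A

#721F0C is rgb(114, 31, 12).
Lerp each channel 40% toward 128:
  R: 114 + 0.4×(128−114) = 114 + 5.6 = 119.6 → 120
  G: 31 + 0.4×(128−31) = 31 + 38.8 = 69.8 → 70
  B: 12 + 0.4×(128−12) = 12 + 46.4 = 58.4 → 58
After the tone: rgb(120, 70, 58) = #78463A.
Lerp each channel 46% toward 128:
  R: 120 + 3.68 = 123.68 → 124
  G: 70 + 0.46×(128−70) = 70 + 26.68 = 96.68 → 97
  B: 58 + 0.46×(128−58) = 58 + 32.2 = 90.2 → 90
rgb(124, 97, 90) = #7C615A.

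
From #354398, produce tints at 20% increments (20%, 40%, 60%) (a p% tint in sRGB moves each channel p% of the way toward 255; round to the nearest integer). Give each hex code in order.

#354398 is rgb(53, 67, 152).
20%: (53 + 40.4 = 93.4→93, 67 + 37.6 = 104.6→105, 152 + 20.6 = 172.6→173) → #5D69AD
40%: (53 + 80.8 = 133.8→134, 67 + 75.2 = 142.2→142, 152 + 41.2 = 193.2→193) → #868EC1
60%: (53 + 121.2 = 174.2→174, 67 + 112.8 = 179.8→180, 152 + 61.8 = 213.8→214) → #AEB4D6

#5D69AD, #868EC1, #AEB4D6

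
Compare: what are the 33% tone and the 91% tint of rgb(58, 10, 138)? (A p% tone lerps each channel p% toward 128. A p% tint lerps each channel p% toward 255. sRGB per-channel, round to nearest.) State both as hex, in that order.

33% tone:
  R: 58 + 0.33×(128−58) = 58 + 23.1 = 81.1 → 81
  G: 10 + 0.33×(128−10) = 10 + 38.94 = 48.94 → 49
  B: 138 + 0.33×(128−138) = 138 − 3.3 = 134.7 → 135
  → #513187
91% tint:
  R: 58 + 0.91×(255−58) = 58 + 179.27 = 237.27 → 237
  G: 10 + 0.91×(255−10) = 10 + 222.95 = 232.95 → 233
  B: 138 + 106.47 = 244.47 → 244
  → #ede9f4

#513187, #ede9f4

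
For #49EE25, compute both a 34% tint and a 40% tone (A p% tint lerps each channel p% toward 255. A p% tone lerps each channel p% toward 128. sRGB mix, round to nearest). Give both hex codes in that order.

#87F46F, #5FC249

#49EE25 is rgb(73, 238, 37).
34% tint:
  R: 73 + 0.34×(255−73) = 73 + 61.88 = 134.88 → 135
  G: 238 + 0.34×(255−238) = 238 + 5.78 = 243.78 → 244
  B: 37 + 0.34×(255−37) = 37 + 74.12 = 111.12 → 111
  → #87F46F
40% tone:
  R: 73 + 0.4×(128−73) = 73 + 22 = 95 → 95
  G: 238 + 0.4×(128−238) = 238 − 44 = 194 → 194
  B: 37 + 0.4×(128−37) = 37 + 36.4 = 73.4 → 73
  → #5FC249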